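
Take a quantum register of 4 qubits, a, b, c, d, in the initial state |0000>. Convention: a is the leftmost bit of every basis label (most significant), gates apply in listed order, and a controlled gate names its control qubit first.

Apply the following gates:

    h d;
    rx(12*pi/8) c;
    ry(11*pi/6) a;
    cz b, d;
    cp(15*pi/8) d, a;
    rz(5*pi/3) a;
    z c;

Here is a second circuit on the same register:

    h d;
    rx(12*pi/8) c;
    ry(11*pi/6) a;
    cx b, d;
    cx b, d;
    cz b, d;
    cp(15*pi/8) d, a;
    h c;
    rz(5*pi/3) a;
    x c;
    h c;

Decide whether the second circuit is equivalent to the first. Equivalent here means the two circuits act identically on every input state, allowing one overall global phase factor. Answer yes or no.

Yes: on every input state the two circuits agree up to one overall phase factor.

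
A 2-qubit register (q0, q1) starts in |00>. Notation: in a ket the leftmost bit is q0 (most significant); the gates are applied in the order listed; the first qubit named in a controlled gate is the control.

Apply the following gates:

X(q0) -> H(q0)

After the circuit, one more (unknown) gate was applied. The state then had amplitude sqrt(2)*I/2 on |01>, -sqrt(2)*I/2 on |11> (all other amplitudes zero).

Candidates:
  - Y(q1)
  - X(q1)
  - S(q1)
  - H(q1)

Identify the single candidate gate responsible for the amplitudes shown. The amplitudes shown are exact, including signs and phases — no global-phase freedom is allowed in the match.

The applied gate was Y(q1).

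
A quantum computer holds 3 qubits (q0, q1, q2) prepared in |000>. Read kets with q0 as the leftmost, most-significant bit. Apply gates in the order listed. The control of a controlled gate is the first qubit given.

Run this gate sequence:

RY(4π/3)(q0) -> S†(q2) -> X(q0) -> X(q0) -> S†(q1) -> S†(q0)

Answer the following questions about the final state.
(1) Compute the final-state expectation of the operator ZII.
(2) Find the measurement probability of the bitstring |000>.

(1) The expectation value of ZII is -1/2.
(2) A full measurement returns |000> with probability 1/4.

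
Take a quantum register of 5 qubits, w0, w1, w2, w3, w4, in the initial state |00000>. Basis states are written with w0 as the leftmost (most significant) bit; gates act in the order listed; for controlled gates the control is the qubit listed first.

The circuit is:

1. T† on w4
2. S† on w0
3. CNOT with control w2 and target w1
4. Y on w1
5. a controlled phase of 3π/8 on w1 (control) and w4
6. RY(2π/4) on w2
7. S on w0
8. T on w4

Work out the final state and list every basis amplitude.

The resulting statevector has amplitude sqrt(2)*I/2 on |01000>, sqrt(2)*I/2 on |01100>, and 0 on every other basis state.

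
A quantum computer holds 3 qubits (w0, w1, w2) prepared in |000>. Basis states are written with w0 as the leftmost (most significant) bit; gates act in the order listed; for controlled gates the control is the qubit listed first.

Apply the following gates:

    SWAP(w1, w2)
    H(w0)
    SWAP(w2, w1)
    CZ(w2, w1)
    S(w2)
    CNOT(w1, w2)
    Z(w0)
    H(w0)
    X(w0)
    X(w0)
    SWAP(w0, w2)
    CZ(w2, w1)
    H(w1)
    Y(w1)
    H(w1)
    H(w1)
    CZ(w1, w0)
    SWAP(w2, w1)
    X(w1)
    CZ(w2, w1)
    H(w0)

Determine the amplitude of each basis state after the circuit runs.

The resulting statevector has amplitude -I/2 on |000>, I/2 on |001>, 0 on |010>, 0 on |011>, -I/2 on |100>, I/2 on |101>, 0 on |110>, 0 on |111>. Key observation: gates 9-10 undo each other exactly, leaving only the rest of the circuit to track.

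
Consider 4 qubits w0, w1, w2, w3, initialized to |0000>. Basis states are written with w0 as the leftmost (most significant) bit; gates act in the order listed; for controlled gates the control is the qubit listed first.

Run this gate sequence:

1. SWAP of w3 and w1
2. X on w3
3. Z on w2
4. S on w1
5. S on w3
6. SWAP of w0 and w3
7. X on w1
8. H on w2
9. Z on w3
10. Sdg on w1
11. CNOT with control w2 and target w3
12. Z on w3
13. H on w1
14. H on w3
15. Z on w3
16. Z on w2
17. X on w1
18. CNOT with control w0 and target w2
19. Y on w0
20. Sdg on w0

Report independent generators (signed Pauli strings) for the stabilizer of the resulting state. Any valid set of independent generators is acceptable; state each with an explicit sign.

The stabilizer group can be generated by -IXII, +IIXZ, +IIZX, +ZIII, among other valid generating sets.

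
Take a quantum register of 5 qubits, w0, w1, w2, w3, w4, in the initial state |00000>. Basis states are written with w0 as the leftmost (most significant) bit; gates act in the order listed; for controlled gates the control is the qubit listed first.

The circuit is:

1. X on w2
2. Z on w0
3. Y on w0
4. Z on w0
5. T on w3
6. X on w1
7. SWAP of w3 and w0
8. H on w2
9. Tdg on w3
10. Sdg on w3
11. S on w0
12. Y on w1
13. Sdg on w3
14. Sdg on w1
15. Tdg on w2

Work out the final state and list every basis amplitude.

After the circuit, the state carries amplitude -sqrt(2)*exp(3*I*pi/4)/2 on |00010>, sqrt(2)*I/2 on |00110>, and 0 on every other basis state.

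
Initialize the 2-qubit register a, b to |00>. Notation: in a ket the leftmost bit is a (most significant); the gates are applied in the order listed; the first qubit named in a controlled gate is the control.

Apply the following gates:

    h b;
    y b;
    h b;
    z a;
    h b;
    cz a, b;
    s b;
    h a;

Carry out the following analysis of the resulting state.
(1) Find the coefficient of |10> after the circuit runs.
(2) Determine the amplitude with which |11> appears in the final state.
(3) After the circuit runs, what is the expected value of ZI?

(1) The final state's coefficient on |10> equals -I/2.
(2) The final state's coefficient on |11> equals -1/2.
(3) In the final state, ZI has expectation 0.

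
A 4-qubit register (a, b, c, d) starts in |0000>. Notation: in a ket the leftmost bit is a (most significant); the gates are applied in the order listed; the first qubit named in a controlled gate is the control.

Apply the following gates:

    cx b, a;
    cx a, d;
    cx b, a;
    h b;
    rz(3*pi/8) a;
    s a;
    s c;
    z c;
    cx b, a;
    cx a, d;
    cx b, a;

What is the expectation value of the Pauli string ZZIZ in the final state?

The expectation value of ZZIZ is 1.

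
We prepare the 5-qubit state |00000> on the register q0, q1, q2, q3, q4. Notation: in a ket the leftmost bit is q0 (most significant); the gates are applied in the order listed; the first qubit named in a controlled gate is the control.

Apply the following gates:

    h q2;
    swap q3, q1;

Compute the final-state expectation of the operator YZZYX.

The observable YZZYX averages to 0.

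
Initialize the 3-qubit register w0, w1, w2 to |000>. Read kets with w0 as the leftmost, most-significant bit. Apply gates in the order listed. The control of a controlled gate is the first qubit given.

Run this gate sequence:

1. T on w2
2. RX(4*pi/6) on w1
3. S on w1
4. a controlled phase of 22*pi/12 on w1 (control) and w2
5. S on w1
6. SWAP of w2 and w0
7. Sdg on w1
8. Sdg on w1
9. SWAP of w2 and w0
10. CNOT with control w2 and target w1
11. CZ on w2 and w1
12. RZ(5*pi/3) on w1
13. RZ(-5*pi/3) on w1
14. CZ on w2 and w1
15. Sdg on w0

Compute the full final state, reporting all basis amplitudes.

The final amplitudes are 1/2 on |000>, -sqrt(3)*I/2 on |010>, and 0 on every other basis state. Key observation: steps 11-14 multiply out to the identity, so the circuit reduces to the remaining gates.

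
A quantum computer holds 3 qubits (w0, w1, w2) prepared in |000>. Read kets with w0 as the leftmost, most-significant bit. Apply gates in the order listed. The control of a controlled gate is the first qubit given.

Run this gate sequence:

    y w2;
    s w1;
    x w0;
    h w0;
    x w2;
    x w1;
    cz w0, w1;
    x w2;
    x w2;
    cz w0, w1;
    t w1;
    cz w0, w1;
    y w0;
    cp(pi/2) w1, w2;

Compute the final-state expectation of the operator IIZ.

The observable IIZ averages to 1. Key observation: gates 8-9 undo each other exactly, leaving only the rest of the circuit to track.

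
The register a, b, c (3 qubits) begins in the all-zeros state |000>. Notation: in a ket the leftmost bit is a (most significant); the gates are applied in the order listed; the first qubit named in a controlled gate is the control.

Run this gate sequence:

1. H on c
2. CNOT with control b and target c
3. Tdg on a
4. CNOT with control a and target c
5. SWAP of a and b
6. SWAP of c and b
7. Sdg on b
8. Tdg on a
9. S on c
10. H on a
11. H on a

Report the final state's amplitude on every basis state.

After the circuit, the state carries amplitude sqrt(2)/2 on |000>, -sqrt(2)*I/2 on |010>, and 0 on every other basis state.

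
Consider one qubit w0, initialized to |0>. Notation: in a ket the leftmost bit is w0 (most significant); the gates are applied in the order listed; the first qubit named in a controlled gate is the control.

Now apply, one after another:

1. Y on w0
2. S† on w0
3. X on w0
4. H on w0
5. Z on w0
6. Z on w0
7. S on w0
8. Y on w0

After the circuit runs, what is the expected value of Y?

In the final state, Y has expectation 1.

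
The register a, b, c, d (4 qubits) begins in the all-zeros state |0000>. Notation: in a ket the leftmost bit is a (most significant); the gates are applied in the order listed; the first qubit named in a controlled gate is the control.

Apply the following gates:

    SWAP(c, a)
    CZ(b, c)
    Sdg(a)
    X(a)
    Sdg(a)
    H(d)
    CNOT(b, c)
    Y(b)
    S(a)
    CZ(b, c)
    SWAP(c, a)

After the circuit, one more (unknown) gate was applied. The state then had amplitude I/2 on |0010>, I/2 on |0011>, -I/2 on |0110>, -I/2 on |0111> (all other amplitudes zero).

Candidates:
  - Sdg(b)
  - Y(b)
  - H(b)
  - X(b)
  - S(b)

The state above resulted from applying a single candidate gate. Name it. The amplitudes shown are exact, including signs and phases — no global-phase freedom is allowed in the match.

The unique candidate consistent with the amplitudes is H(b).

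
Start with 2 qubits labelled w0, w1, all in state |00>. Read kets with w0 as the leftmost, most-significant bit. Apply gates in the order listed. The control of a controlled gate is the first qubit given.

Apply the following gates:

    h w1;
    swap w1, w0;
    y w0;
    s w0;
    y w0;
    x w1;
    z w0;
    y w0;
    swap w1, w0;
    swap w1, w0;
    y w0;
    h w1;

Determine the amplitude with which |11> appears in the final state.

|11> carries amplitude 1/2 in the final state. Key observation: steps 8-11 multiply out to the identity, so the circuit reduces to the remaining gates.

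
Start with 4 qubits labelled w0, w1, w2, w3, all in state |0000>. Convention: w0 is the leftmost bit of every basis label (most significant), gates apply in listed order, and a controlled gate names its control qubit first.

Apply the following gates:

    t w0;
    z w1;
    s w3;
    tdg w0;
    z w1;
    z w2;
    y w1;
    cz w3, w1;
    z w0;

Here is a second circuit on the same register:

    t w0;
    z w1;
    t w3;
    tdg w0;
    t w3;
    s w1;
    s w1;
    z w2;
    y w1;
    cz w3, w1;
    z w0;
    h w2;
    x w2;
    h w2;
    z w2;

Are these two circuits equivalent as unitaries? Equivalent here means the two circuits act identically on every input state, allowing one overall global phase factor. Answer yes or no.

Yes, they are equivalent — the unitaries differ by at most a global phase.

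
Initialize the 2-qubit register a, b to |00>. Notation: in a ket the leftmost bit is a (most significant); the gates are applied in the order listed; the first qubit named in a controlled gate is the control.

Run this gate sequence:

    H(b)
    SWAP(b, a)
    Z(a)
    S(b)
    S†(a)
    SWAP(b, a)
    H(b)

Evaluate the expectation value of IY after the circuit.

In the final state, IY has expectation -1.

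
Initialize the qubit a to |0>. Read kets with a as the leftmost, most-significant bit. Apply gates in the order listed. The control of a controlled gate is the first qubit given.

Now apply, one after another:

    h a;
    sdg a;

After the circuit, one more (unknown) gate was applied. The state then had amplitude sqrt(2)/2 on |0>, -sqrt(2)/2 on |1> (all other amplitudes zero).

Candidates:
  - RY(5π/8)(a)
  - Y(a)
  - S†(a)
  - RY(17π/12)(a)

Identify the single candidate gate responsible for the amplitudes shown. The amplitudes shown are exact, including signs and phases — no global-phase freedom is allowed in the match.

It was S†(a) that produced the state shown.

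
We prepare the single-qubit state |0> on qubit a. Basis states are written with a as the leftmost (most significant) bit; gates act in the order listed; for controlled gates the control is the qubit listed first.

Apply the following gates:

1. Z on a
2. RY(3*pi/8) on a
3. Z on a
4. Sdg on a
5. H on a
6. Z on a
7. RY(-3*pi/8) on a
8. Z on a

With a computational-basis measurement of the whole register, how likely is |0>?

The probability of measuring |0> is 1/2 - sqrt(2)/8.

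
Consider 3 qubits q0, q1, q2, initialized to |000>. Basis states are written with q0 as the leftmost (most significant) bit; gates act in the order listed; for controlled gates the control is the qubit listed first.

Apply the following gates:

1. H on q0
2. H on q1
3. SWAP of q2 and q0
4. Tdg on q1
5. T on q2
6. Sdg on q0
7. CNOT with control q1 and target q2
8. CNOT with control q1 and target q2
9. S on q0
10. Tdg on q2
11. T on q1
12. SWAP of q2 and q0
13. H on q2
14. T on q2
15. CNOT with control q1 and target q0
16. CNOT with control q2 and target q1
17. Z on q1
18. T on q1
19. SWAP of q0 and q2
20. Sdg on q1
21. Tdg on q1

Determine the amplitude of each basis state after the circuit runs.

After the circuit, the state carries amplitude sqrt(2)/4 on |000>, sqrt(2)/4 on |001>, sqrt(2)*I/4 on |010>, sqrt(2)*I/4 on |011>, sqrt(2)*exp(I*pi/4)/4 on |100>, sqrt(2)*exp(I*pi/4)/4 on |101>, sqrt(2)*exp(3*I*pi/4)/4 on |110>, sqrt(2)*exp(3*I*pi/4)/4 on |111>.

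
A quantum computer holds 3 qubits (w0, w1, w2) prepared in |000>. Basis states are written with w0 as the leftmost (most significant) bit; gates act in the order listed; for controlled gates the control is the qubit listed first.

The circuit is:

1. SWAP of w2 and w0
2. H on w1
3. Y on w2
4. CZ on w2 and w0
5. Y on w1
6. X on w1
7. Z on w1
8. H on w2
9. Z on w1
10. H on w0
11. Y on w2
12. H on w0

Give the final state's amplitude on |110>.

The amplitude on |110> is 0.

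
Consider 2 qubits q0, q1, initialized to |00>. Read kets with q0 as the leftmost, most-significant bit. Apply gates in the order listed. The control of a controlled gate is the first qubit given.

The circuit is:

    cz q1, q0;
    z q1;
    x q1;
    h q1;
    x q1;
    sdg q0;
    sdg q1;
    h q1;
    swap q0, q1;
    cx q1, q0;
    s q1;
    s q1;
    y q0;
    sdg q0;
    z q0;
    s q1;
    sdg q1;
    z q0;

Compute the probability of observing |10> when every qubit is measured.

The probability of measuring |10> is 1/2. Key observation: gates 15-18 undo each other exactly, leaving only the rest of the circuit to track.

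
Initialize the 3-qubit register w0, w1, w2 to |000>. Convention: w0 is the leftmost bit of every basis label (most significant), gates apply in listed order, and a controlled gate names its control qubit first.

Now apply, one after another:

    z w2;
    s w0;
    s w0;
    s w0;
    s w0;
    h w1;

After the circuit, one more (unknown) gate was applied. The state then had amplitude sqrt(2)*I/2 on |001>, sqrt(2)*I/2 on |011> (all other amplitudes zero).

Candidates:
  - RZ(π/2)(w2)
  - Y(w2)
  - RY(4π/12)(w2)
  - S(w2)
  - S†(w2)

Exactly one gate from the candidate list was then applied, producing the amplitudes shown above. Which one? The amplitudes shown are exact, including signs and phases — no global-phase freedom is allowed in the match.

The unique candidate consistent with the amplitudes is Y(w2). Key observation: gates 2-5 undo each other exactly, leaving only the rest of the circuit to track.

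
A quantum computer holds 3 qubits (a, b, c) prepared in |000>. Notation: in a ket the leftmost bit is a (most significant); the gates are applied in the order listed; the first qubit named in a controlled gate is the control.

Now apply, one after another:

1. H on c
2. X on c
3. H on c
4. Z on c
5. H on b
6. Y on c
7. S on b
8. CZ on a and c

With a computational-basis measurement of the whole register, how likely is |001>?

A full measurement returns |001> with probability 1/2. Key observation: steps 1-4 multiply out to the identity, so the circuit reduces to the remaining gates.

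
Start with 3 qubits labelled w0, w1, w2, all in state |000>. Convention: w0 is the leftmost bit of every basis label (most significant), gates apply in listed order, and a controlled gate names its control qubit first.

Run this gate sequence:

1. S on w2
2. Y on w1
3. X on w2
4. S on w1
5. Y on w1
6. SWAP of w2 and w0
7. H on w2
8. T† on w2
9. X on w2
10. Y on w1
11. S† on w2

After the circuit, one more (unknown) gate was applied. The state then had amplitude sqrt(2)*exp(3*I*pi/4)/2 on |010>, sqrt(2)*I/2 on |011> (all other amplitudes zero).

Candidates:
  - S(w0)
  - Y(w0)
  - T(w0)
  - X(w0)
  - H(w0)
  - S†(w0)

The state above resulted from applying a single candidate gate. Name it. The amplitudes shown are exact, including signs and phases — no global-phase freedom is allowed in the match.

The applied gate was X(w0).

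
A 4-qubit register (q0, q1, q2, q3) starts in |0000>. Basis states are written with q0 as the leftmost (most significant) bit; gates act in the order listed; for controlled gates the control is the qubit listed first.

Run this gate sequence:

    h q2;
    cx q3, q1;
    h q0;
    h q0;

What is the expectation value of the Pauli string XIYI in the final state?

In the final state, XIYI has expectation 0. Key observation: the block from step 3 through step 4 cancels to the identity and can be dropped.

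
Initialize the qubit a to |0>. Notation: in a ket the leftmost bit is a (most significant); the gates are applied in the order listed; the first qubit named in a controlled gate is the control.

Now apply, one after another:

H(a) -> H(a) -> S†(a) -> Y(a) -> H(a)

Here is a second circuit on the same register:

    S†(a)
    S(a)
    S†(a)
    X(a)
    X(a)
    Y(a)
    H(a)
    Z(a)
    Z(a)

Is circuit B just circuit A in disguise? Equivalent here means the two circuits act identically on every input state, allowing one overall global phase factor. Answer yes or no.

Yes: on every input state the two circuits agree up to one overall phase factor.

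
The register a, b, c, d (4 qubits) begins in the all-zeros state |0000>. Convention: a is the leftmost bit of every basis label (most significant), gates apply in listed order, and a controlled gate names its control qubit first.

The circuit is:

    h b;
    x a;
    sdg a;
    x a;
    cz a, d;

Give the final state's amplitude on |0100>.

The final state's coefficient on |0100> equals -sqrt(2)*I/2.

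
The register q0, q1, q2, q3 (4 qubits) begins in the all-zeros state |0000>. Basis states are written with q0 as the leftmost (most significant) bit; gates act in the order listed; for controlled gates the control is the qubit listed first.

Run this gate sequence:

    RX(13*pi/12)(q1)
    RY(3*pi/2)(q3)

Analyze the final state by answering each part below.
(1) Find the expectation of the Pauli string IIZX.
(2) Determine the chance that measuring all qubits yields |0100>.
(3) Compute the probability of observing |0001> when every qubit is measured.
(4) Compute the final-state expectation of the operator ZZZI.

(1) The expectation value of IIZX is -1.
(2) A full measurement returns |0100> with probability sqrt(2)/16 + sqrt(6)/16 + 1/4.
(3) A full measurement returns |0001> with probability -sqrt(6)/16 - sqrt(2)/16 + 1/4.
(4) The expectation value of ZZZI is -sqrt(6)/4 - sqrt(2)/4.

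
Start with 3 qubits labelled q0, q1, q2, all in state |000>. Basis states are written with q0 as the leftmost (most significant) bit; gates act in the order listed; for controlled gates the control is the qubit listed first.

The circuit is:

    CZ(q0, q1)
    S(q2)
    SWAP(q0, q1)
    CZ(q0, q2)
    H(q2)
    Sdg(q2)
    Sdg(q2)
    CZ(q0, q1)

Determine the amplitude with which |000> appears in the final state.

The amplitude on |000> is sqrt(2)/2.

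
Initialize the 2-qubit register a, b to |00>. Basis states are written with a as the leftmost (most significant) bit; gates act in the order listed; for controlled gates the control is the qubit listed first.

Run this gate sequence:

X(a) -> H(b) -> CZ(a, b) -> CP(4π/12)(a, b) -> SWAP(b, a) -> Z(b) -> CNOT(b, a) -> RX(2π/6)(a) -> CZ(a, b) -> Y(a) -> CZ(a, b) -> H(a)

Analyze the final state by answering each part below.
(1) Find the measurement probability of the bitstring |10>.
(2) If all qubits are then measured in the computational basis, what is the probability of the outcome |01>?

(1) Outcome |10> occurs with probability 0.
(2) Outcome |01> occurs with probability 3/4.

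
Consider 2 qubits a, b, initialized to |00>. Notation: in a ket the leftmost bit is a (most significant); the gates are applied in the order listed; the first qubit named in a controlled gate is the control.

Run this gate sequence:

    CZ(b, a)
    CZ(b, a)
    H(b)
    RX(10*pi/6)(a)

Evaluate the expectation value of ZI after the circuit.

The observable ZI averages to 1/2. Key observation: steps 1-2 multiply out to the identity, so the circuit reduces to the remaining gates.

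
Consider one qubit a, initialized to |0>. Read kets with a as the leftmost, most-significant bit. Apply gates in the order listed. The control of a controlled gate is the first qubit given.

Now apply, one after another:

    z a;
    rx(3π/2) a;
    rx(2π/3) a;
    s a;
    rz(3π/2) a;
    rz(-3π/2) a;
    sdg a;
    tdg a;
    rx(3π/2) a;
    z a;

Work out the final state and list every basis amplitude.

The final amplitudes are 1/4 + sqrt(3)/4 - sqrt(3)*exp(3*I*pi/4)/4 + exp(3*I*pi/4)/4 on |0>, -sqrt(3)*I/4 - I/4 - exp(I*pi/4)/4 + sqrt(3)*exp(I*pi/4)/4 on |1>. Key observation: gates 4-7 undo each other exactly, leaving only the rest of the circuit to track.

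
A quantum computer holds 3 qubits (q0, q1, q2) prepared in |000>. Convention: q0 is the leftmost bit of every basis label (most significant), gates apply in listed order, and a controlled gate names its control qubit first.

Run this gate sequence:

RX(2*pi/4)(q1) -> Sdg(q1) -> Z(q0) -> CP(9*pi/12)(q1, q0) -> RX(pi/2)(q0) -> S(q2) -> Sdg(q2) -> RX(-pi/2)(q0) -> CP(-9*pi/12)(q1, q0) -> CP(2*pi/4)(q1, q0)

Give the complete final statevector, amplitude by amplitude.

After the circuit, the state carries amplitude sqrt(2)/2 on |000>, -sqrt(2)/2 on |010>, and 0 on every other basis state. Key observation: gates 4-9 undo each other exactly, leaving only the rest of the circuit to track.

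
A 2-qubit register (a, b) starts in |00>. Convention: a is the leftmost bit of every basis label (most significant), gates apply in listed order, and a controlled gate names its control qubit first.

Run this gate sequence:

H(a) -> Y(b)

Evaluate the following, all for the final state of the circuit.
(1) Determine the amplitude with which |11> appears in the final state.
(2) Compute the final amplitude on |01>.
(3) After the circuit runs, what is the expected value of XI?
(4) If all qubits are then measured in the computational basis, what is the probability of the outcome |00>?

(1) The amplitude on |11> is sqrt(2)*I/2.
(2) |01> carries amplitude sqrt(2)*I/2 in the final state.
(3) The expectation value of XI is 1.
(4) Outcome |00> occurs with probability 0.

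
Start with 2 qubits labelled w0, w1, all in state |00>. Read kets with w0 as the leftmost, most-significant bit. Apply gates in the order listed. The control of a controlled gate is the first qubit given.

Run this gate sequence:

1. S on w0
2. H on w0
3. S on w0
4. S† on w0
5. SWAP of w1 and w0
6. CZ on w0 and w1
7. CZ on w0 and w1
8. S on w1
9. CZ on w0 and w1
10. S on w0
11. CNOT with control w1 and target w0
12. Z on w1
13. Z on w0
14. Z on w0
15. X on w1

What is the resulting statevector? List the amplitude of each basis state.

The final amplitudes are 0 on |00>, sqrt(2)/2 on |01>, -sqrt(2)*I/2 on |10>, 0 on |11>.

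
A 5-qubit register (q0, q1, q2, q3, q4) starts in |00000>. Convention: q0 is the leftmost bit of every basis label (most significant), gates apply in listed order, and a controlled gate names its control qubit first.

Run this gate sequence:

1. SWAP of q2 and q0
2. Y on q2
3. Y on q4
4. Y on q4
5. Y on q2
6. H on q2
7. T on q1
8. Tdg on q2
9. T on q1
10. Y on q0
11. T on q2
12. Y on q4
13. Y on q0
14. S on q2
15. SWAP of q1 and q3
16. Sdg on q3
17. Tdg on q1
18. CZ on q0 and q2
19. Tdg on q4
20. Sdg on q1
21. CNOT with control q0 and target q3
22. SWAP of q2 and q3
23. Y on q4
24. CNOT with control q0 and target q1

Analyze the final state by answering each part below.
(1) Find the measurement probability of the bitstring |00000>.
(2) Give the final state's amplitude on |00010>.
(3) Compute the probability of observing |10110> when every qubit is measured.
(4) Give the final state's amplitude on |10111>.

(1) Outcome |00000> occurs with probability 1/2.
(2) The final state's coefficient on |00010> equals sqrt(2)*exp(I*pi/4)/2.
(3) The probability of measuring |10110> is 0.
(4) The amplitude on |10111> is 0.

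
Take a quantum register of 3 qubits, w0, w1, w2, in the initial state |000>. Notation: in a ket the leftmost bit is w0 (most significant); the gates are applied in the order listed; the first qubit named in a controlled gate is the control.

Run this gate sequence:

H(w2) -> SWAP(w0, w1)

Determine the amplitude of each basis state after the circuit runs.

The final amplitudes are sqrt(2)/2 on |000>, sqrt(2)/2 on |001>, and 0 on every other basis state.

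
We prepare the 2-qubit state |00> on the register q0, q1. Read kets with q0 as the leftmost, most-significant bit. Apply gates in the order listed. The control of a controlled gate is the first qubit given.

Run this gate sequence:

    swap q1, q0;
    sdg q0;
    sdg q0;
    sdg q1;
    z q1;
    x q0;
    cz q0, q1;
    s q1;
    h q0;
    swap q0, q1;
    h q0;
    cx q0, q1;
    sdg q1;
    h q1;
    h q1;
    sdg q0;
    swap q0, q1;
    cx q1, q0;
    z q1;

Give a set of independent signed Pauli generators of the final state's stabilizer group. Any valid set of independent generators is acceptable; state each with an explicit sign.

The final state is stabilized by the group generated by +YZ, +ZX; other independent generating sets are equally valid. Key observation: gates 14-15 undo each other exactly, leaving only the rest of the circuit to track.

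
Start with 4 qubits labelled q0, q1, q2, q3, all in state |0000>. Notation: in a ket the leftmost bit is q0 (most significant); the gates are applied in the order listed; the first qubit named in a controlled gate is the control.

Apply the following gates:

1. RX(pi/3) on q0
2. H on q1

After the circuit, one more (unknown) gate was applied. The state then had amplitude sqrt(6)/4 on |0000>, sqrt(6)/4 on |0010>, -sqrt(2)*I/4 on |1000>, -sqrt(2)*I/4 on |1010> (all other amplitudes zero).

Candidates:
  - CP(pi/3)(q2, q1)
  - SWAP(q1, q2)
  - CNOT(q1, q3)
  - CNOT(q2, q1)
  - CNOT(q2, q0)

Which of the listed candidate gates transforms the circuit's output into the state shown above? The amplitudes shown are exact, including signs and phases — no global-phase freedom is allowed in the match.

It was SWAP(q1, q2) that produced the state shown.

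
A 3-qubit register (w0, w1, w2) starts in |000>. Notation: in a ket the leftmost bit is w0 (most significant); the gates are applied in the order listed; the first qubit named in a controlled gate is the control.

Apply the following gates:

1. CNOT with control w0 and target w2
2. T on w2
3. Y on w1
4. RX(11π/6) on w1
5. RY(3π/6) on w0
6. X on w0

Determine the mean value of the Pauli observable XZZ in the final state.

The observable XZZ averages to -sqrt(3)/2.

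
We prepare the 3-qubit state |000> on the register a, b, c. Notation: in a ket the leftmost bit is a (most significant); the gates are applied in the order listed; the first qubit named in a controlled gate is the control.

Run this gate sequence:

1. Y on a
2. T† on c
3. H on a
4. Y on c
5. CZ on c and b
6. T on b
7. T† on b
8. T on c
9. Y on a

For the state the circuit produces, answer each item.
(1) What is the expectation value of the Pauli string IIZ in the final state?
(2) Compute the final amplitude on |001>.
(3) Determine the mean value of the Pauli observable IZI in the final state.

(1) The expectation value of IIZ is -1.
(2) |001> carries amplitude -sqrt(2)*exp(3*I*pi/4)/2 in the final state.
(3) The expectation value of IZI is 1.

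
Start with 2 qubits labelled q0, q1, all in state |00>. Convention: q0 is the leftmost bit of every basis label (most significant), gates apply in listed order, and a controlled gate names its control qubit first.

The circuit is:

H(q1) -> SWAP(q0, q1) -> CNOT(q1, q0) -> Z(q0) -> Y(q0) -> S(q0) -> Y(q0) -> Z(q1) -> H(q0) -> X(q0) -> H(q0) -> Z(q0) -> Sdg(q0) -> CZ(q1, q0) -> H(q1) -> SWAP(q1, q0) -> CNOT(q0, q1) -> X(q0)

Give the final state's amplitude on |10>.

|10> carries amplitude I/2 in the final state. Key observation: the block from step 9 through step 12 cancels to the identity and can be dropped.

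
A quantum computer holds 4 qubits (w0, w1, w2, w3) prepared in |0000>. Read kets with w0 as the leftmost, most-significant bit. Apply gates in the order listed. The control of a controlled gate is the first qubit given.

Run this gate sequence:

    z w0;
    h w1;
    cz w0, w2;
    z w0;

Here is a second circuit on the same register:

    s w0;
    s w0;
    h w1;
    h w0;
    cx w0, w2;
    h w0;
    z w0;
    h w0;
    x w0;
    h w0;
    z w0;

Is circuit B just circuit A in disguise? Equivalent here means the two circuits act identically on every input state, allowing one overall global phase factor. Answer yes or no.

No: there is an input state on which the two circuits produce genuinely different outputs (not merely differing by a phase).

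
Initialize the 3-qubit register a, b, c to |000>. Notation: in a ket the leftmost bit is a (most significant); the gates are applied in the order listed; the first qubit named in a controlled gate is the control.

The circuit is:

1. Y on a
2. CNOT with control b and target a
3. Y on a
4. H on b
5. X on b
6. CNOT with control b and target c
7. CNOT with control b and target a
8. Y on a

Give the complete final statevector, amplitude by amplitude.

The resulting statevector has amplitude -sqrt(2)*I/2 on |011>, sqrt(2)*I/2 on |100>, and 0 on every other basis state.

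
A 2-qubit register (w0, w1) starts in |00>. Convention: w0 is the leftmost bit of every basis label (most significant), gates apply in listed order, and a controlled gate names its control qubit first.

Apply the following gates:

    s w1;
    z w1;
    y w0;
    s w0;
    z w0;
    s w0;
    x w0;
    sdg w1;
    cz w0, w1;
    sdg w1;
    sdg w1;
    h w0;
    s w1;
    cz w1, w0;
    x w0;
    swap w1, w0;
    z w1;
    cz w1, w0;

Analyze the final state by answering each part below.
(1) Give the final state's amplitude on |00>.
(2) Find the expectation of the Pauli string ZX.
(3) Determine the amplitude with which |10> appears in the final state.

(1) |00> carries amplitude sqrt(2)*I/2 in the final state.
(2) The expectation value of ZX is -1.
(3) The amplitude on |10> is 0.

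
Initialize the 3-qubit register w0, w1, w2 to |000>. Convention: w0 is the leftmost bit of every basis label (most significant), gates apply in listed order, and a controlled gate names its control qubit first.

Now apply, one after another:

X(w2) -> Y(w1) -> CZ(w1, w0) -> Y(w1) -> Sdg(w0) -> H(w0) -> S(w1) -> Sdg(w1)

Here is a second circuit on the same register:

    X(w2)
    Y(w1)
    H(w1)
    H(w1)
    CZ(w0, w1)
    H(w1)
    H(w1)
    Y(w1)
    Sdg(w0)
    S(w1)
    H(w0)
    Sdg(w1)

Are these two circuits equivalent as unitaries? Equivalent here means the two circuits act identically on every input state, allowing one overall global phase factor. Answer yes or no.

Yes — the two circuits implement the same unitary up to a global phase.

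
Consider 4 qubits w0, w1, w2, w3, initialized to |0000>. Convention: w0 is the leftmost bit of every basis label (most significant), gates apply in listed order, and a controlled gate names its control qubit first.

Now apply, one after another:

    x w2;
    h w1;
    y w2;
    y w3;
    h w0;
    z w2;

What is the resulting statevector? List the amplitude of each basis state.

The final amplitudes are 1/2 on |0001>, 1/2 on |0101>, 1/2 on |1001>, 1/2 on |1101>, and 0 on every other basis state.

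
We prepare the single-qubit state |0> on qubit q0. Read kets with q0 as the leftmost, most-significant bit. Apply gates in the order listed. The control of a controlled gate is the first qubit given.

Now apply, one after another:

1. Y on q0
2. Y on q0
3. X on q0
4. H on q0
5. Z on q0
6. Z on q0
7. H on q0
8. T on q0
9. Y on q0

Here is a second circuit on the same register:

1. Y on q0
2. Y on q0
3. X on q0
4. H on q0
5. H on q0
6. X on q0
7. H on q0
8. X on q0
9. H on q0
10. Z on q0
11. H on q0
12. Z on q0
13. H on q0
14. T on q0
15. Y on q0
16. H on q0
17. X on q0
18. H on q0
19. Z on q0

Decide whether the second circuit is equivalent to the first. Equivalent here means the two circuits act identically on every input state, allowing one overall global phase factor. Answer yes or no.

Yes, they are equivalent — the unitaries differ by at most a global phase.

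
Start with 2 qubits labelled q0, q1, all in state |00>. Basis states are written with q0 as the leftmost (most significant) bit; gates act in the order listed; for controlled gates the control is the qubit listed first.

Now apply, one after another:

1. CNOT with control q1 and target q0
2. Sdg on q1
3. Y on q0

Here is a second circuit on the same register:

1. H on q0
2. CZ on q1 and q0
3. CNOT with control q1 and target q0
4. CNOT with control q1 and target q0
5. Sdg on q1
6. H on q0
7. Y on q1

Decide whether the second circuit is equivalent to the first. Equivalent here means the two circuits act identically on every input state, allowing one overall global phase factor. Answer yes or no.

No, they are not equivalent — no single phase factor reconciles the two unitaries.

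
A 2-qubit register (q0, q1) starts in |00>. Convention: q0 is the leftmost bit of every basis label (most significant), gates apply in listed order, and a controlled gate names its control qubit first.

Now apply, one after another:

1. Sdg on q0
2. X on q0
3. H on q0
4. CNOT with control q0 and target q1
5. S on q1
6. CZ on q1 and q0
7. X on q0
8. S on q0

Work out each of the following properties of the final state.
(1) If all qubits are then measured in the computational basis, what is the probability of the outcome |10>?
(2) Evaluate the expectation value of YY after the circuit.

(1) A full measurement returns |10> with probability 1/2.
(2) The observable YY averages to 1.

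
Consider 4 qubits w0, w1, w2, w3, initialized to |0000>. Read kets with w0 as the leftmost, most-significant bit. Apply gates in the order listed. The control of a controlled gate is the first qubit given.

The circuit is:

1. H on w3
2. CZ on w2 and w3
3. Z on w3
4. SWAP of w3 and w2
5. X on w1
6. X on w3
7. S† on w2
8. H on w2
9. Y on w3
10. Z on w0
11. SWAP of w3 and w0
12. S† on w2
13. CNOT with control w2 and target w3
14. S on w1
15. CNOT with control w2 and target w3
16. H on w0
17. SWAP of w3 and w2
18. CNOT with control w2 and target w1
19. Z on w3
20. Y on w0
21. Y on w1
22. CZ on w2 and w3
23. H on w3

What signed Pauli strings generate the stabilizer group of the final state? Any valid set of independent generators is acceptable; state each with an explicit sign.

The stabilizer group can be generated by -XIII, +IZII, +IIZI, +IIIZ, among other valid generating sets.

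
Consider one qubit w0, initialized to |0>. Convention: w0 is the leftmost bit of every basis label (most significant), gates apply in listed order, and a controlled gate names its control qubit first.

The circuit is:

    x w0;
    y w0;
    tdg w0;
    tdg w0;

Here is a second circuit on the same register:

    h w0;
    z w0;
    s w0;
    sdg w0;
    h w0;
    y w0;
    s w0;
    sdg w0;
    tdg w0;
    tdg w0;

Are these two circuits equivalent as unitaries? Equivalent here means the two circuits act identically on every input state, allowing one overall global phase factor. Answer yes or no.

Yes, they are equivalent — the unitaries differ by at most a global phase.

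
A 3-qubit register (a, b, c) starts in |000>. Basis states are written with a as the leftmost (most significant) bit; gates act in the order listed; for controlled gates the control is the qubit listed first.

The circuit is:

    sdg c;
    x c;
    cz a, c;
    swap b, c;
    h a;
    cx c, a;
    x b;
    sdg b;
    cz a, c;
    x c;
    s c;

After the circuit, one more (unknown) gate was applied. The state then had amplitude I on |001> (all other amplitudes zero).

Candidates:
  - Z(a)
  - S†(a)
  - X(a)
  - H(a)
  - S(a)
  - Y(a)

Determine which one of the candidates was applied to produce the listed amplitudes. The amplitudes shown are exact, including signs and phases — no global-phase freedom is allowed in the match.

It was H(a) that produced the state shown.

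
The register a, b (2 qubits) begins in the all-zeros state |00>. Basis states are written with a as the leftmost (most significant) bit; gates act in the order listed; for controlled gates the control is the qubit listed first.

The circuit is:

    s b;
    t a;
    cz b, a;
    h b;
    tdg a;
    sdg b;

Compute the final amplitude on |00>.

The final state's coefficient on |00> equals sqrt(2)/2.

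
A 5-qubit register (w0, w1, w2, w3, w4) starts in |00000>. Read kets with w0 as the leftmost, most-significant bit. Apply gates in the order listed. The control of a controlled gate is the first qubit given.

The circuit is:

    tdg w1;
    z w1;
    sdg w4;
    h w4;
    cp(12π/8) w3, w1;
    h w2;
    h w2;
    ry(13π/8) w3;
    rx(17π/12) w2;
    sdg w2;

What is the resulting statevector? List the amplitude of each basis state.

The final amplitudes are -sqrt(2)*sqrt(1/2 - sqrt(2)/4)*cos(3*pi/16)/4 + sqrt(6)*sqrt(sqrt(2)/4 + 1/2)*cos(3*pi/16)/4 on |00000>, -sqrt(2)*sqrt(1/2 - sqrt(2)/4)*cos(3*pi/16)/4 + sqrt(6)*sqrt(sqrt(2)/4 + 1/2)*cos(3*pi/16)/4 on |00001>, -sqrt(6)*sqrt(sqrt(2)/4 + 1/2)*sin(3*pi/16)/4 + sqrt(2)*sqrt(1/2 - sqrt(2)/4)*sin(3*pi/16)/4 on |00010>, -sqrt(6)*sqrt(sqrt(2)/4 + 1/2)*sin(3*pi/16)/4 + sqrt(2)*sqrt(1/2 - sqrt(2)/4)*sin(3*pi/16)/4 on |00011>, sqrt(6)*sqrt(1/2 - sqrt(2)/4)*cos(3*pi/16)/4 + sqrt(2)*sqrt(sqrt(2)/4 + 1/2)*cos(3*pi/16)/4 on |00100>, sqrt(6)*sqrt(1/2 - sqrt(2)/4)*cos(3*pi/16)/4 + sqrt(2)*sqrt(sqrt(2)/4 + 1/2)*cos(3*pi/16)/4 on |00101>, -sqrt(2)*sqrt(sqrt(2)/4 + 1/2)*sin(3*pi/16)/4 - sqrt(6)*sqrt(1/2 - sqrt(2)/4)*sin(3*pi/16)/4 on |00110>, -sqrt(2)*sqrt(sqrt(2)/4 + 1/2)*sin(3*pi/16)/4 - sqrt(6)*sqrt(1/2 - sqrt(2)/4)*sin(3*pi/16)/4 on |00111>, and 0 on every other basis state. Key observation: the block from step 6 through step 7 cancels to the identity and can be dropped.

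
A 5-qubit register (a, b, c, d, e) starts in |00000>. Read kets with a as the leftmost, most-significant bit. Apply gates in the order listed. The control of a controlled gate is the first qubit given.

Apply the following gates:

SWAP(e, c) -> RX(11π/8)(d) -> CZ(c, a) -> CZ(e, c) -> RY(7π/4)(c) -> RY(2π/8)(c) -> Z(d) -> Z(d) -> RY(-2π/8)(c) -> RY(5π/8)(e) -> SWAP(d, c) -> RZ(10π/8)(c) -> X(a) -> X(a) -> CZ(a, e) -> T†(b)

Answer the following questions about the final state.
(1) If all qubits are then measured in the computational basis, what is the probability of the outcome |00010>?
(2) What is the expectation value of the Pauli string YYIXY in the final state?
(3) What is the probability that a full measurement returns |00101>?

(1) The probability of measuring |00010> is (2 - sqrt(2))*(2 - sqrt(2 - sqrt(2)))**2/64. Key observation: steps 6-9 multiply out to the identity, so the circuit reduces to the remaining gates.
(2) In the final state, YYIXY has expectation 0.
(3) The probability of measuring |00101> is (sqrt(2) + 2)*(sqrt(2 - sqrt(2)) + 2)**2/64.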